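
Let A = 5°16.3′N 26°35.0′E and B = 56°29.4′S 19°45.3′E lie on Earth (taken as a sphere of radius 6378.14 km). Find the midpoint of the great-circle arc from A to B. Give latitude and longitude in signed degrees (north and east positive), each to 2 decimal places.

The central angle between A and B is δ = 1.0824 rad.
With f = 0.5, the slerp weights are sin((1−f)δ)/sin δ = 0.5834 and sin(fδ)/sin δ = 0.5834.
Weighted sum of the unit vectors: (0.5834)·(0.8905,0.4456,0.0919) + (0.5834)·(0.5196,0.1866,-0.8338) = (0.8226, 0.3688, -0.4328).
Converting back: φ = atan2(z, √(x²+y²)) = -25.65°, λ = atan2(y, x) = 24.15°.

-25.65°, 24.15°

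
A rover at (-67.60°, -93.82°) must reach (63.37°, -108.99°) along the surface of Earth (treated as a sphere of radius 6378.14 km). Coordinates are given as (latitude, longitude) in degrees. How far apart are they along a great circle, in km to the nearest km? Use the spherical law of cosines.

Let φ₁ = -1.1798 rad, φ₂ = 1.1060 rad, and Δλ = -0.2648 rad.
cos c = sin φ₁ sin φ₂ + cos φ₁ cos φ₂ cos Δλ = (-0.9245)(0.8939) + (0.3811)(0.4482)(0.9652) = -0.66162,
so c = arccos(-0.66162) = 2.29377 rad.
Distance = R·c = 6378.14 × 2.2938 ≈ 14630 km.

14630 km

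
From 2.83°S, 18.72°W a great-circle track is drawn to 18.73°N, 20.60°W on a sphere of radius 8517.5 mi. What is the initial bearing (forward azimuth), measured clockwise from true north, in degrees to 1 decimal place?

With φ₁ = -0.0494, φ₂ = 0.3269, Δλ = -0.0328 rad, the forward-azimuth formula gives
θ = atan2( sin Δλ cos φ₂ , cos φ₁ sin φ₂ − sin φ₁ cos φ₂ cos Δλ ) = atan2(-0.0311, 0.3675) = -4.83°.
Adding 360° brings this into [0°, 360°): 355.2°.

355.2°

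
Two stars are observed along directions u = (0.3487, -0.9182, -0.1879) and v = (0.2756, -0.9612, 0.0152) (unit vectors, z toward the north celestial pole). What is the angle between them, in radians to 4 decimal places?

u·v = 0.9758; |u| = 1.0000, |v| = 1.0000.
cos θ = (u·v)/(|u||v|) = 0.9758, so θ = 0.2205 rad.

0.2205 rad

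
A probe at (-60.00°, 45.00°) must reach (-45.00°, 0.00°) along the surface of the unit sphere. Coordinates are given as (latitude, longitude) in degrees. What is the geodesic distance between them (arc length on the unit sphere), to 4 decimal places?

In radians: φ₁ = -1.0472, φ₂ = -0.7854, Δλ = -45.000° = -0.7854 rad.
Haversine: a = sin²(Δφ/2) + cos φ₁ cos φ₂ sin²(Δλ/2) = 0.0170 + (0.5000)(0.7071)(0.1464) = 0.06881.
Central angle c = 2·arcsin(√a) = 0.53086 rad.
On the unit sphere the arc length equals the central angle: 0.5309.

0.5309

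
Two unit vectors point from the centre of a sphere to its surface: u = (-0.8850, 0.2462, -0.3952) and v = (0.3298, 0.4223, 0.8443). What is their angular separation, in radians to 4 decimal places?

u·v = -0.5216; |u| = 1.0000, |v| = 1.0000.
cos θ = (u·v)/(|u||v|) = -0.5216, so θ = 2.1195 rad.

2.1195 rad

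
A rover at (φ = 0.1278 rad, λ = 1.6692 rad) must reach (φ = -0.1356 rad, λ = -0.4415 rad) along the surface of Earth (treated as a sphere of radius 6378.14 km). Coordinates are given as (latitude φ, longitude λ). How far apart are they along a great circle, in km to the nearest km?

In radians: φ₁ = 0.1278, φ₂ = -0.1356, Δλ = -120.934° = -2.1107 rad.
cos c = sin φ₁ sin φ₂ + cos φ₁ cos φ₂ cos Δλ = (0.1275)(-0.1352) + (0.9918)(0.9908)(-0.5141) = -0.52241,
so c = arccos(-0.52241) = 2.12047 rad.
Distance = R·c = 6378.14 × 2.1205 ≈ 13525 km.

13525 km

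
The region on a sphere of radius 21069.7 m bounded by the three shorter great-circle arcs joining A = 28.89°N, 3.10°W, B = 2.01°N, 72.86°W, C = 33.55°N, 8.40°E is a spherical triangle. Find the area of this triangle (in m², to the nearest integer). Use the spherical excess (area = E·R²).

22161501 m²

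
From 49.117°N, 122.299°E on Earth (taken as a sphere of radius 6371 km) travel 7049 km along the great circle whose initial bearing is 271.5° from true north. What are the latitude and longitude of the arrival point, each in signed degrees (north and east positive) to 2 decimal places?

20.73°, 49.43°

Angular distance δ = d/R = 7049/6371 = 1.10642 rad; initial bearing θ = 4.7386 rad.
sin φ₂ = sin φ₁ cos δ + cos φ₁ sin δ cos θ = (0.7560)(0.4479) + (0.6545)(0.8941)(0.0262) = 0.3539, so φ₂ = 20.73°.
Δλ = atan2(sin θ sin δ cos φ₁, cos δ − sin φ₁ sin φ₂) = atan2(-0.5850, 0.1803) = -72.872°.
λ₂ = 122.299° − 72.872° = 49.43°.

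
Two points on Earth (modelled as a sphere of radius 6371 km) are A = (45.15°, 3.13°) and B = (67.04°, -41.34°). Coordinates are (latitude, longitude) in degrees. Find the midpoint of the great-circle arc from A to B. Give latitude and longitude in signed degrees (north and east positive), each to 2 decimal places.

57.94°, -12.40°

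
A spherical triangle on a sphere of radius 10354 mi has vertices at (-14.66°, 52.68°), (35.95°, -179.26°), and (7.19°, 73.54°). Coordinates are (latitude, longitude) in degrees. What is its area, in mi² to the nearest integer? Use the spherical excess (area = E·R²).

Side lengths (central angles): a = 1.7356, b = 0.5252, c = 2.2541 rad; semiperimeter s = 2.2574.
By l'Huilier's theorem, tan(E/4) = √[tan(s/2) tan((s−a)/2) tan((s−b)/2) tan((s−c)/2)], giving spherical excess E = 0.1320 rad.
Area = E·R² = 0.1320 × (10354)² ≈ 14149107 mi².

14149107 mi²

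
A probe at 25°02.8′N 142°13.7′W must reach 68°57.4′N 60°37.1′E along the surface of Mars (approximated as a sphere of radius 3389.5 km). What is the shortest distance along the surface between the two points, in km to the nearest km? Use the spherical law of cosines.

Let φ₁ = 0.4371 rad, φ₂ = 1.2035 rad, and Δλ = -2.7428 rad.
cos c = sin φ₁ sin φ₂ + cos φ₁ cos φ₂ cos Δλ = (0.4234)(0.9333) + (0.9060)(0.3591)(-0.9215) = 0.09534,
so c = arccos(0.09534) = 1.47532 rad.
Distance = R·c = 3389.5 × 1.4753 ≈ 5001 km.

5001 km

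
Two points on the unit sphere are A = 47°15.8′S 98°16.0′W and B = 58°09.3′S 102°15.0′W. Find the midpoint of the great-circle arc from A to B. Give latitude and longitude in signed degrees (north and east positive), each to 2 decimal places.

-52.73°, -100.01°

The central angle between A and B is δ = 0.1946 rad.
With f = 0.5, the slerp weights are sin((1−f)δ)/sin δ = 0.5024 and sin(fδ)/sin δ = 0.5024.
Weighted sum of the unit vectors: (0.5024)·(-0.0976,-0.6716,-0.7345) + (0.5024)·(-0.1119,-0.5156,-0.8495) = (-0.1053, -0.5964, -0.7957).
Converting back: φ = atan2(z, √(x²+y²)) = -52.73°, λ = atan2(y, x) = -100.01°.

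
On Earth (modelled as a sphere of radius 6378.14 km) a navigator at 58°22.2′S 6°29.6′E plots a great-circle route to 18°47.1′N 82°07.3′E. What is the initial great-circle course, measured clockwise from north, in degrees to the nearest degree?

68°

With φ₁ = -1.0187, φ₂ = 0.3279, Δλ = 1.3200 rad, the forward-azimuth formula gives
θ = atan2( sin Δλ cos φ₂ , cos φ₁ sin φ₂ − sin φ₁ cos φ₂ cos Δλ ) = atan2(0.9171, 0.3690) = 68.08°.
So the initial bearing is 68°.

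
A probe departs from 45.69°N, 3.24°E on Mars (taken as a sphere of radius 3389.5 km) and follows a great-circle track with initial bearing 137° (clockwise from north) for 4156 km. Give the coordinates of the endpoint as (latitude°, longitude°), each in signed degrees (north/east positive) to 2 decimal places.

Angular distance δ = d/R = 4156/3389.5 = 1.22614 rad; initial bearing θ = 2.3911 rad.
sin φ₂ = sin φ₁ cos δ + cos φ₁ sin δ cos θ = (0.7156)(0.3379) + (0.6985)(0.9412)(-0.7314) = -0.2391, so φ₂ = -13.83°.
Δλ = atan2(sin θ sin δ cos φ₁, cos δ − sin φ₁ sin φ₂) = atan2(0.4484, 0.5089) = 41.381°.
λ₂ = 3.240° + 41.381° = 44.62°.

-13.83°, 44.62°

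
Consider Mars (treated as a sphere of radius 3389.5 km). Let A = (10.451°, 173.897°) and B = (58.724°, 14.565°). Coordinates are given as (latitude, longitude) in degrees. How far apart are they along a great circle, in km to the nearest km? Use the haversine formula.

6438 km

In radians: φ₁ = 0.1824, φ₂ = 1.0249, Δλ = -159.332° = -2.7809 rad.
Haversine: a = sin²(Δφ/2) + cos φ₁ cos φ₂ sin²(Δλ/2) = 0.1672 + (0.9834)(0.5192)(0.9678) = 0.66133.
Central angle c = 2·arcsin(√a) = 1.89933 rad.
Distance = R·c = 3389.5 × 1.8993 ≈ 6438 km.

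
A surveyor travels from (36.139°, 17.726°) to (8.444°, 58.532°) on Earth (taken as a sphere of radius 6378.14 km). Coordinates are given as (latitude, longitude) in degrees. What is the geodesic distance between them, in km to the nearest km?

5151 km

With latitudes φ₁ = 36.139°, φ₂ = 8.444° and longitude difference Δλ = 40.806°:
cos c = sin φ₁ sin φ₂ + cos φ₁ cos φ₂ cos Δλ = (0.5897)(0.1468) + (0.8076)(0.9892)(0.7569) = 0.69126,
so c = arccos(0.69126) = 0.80757 rad.
Distance = R·c = 6378.14 × 0.8076 ≈ 5151 km.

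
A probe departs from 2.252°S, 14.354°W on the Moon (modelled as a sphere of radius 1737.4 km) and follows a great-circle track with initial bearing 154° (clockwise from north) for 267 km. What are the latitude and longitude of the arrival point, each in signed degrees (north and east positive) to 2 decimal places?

-10.15°, -10.45°

Angular distance δ = d/R = 267/1737.4 = 0.15368 rad; initial bearing θ = 2.6878 rad.
sin φ₂ = sin φ₁ cos δ + cos φ₁ sin δ cos θ = (-0.0393)(0.9882) + (0.9992)(0.1531)(-0.8988) = -0.1763, so φ₂ = -10.15°.
Δλ = atan2(sin θ sin δ cos φ₁, cos δ − sin φ₁ sin φ₂) = atan2(0.0671, 0.9813) = 3.909°.
λ₂ = -14.354° + 3.909° = -10.45°.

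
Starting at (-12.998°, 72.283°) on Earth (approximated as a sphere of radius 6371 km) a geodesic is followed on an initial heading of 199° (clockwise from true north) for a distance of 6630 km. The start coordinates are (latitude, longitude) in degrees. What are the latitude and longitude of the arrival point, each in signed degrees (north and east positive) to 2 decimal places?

Angular distance δ = d/R = 6630/6371 = 1.04065 rad; initial bearing θ = 3.4732 rad.
sin φ₂ = sin φ₁ cos δ + cos φ₁ sin δ cos θ = (-0.2249)(0.5057) + (0.9744)(0.8627)(-0.9455) = -0.9086, so φ₂ = -65.31°.
Δλ = atan2(sin θ sin δ cos φ₁, cos δ − sin φ₁ sin φ₂) = atan2(-0.2737, 0.3013) = -42.249°.
λ₂ = 72.283° − 42.249° = 30.03°.

-65.31°, 30.03°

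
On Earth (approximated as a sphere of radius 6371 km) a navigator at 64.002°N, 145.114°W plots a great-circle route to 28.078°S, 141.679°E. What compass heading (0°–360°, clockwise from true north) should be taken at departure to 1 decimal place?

Δλ = -73.207° = -1.2777 rad.
y = sin Δλ · cos φ₂ = (-0.9574)(0.8823) = -0.8447
x = cos φ₁ sin φ₂ − sin φ₁ cos φ₂ cos Δλ = (0.4383)(-0.4707) − (0.8988)(0.8823)(0.2889) = -0.4354
θ = atan2(y, x) = -117.27°; adding 360° gives 242.7°.

242.7°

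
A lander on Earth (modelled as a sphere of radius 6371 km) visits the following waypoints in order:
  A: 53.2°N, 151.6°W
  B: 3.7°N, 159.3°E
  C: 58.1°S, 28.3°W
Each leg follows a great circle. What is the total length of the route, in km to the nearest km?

21013 km

Leg A→B: central angle 1.1118 rad, distance 7083.2 km.
Leg B→C: central angle 2.1864 rad, distance 13929.9 km.
Total: 7083.2 + 13929.9 ≈ 21013 km.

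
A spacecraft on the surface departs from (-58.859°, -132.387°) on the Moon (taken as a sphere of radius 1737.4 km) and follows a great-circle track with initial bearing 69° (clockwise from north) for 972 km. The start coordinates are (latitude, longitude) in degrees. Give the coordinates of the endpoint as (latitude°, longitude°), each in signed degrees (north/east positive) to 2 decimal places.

-38.83°, -92.89°

Angular distance δ = d/R = 972/1737.4 = 0.55946 rad; initial bearing θ = 1.2043 rad.
sin φ₂ = sin φ₁ cos δ + cos φ₁ sin δ cos θ = (-0.8559)(0.8475) + (0.5171)(0.5307)(0.3584) = -0.6271, so φ₂ = -38.83°.
Δλ = atan2(sin θ sin δ cos φ₁, cos δ − sin φ₁ sin φ₂) = atan2(0.2562, 0.3109) = 39.499°.
λ₂ = -132.387° + 39.499° = -92.89°.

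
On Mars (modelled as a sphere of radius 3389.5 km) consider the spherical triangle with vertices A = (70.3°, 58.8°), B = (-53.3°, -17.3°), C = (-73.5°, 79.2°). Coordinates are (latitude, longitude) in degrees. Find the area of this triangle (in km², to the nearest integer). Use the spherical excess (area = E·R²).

23391940 km²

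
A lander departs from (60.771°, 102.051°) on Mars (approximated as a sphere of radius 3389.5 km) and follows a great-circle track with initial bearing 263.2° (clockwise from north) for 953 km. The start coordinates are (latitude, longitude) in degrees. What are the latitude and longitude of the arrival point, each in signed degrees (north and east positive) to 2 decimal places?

Angular distance δ = d/R = 953/3389.5 = 0.28116 rad; initial bearing θ = 4.5937 rad.
sin φ₂ = sin φ₁ cos δ + cos φ₁ sin δ cos θ = (0.8727)(0.9607) + (0.4883)(0.2775)(-0.1184) = 0.8224, so φ₂ = 55.32°.
Δλ = atan2(sin θ sin δ cos φ₁, cos δ − sin φ₁ sin φ₂) = atan2(-0.1345, 0.2431) = -28.964°.
λ₂ = 102.051° − 28.964° = 73.09°.

55.32°, 73.09°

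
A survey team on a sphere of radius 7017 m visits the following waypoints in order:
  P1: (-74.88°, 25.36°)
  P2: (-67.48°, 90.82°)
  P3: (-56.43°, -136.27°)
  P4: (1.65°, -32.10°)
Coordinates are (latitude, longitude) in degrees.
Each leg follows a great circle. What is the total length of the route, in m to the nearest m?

Leg P1→P2: central angle 0.3674 rad, distance 2578.1 m.
Leg P2→P3: central angle 0.8950 rad, distance 6280.6 m.
Leg P3→P4: central angle 1.7308 rad, distance 12144.9 m.
Total: 2578.1 + 6280.6 + 12144.9 ≈ 21004 m.

21004 m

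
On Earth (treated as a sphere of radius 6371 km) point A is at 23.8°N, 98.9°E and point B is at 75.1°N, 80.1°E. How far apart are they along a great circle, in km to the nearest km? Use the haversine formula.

5806 km

Let φ₁ = 0.4154 rad, φ₂ = 1.3107 rad, and Δλ = -0.3281 rad.
Haversine: a = sin²(Δφ/2) + cos φ₁ cos φ₂ sin²(Δλ/2) = 0.1874 + (0.9150)(0.2571)(0.0267) = 0.19365.
Central angle c = 2·arcsin(√a) = 0.91134 rad.
Distance = R·c = 6371 × 0.9113 ≈ 5806 km.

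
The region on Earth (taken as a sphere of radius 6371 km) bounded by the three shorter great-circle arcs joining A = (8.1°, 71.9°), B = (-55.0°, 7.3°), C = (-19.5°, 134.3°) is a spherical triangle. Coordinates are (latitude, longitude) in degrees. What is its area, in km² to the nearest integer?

45190035 km²

Side lengths (central angles): a = 1.6228, b = 1.1752, c = 1.4423 rad; semiperimeter s = 2.1201.
By l'Huilier's theorem, tan(E/4) = √[tan(s/2) tan((s−a)/2) tan((s−b)/2) tan((s−c)/2)], giving spherical excess E = 1.1133 rad.
Area = E·R² = 1.1133 × (6371)² ≈ 45190035 km².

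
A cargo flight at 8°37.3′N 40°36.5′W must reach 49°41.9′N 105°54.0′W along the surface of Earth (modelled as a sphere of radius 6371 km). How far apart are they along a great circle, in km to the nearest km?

In radians: φ₁ = 0.1505, φ₂ = 0.8674, Δλ = -65.292° = -1.1396 rad.
Haversine: a = sin²(Δφ/2) + cos φ₁ cos φ₂ sin²(Δλ/2) = 0.1231 + (0.9887)(0.6468)(0.2910) = 0.30918.
Central angle c = 2·arcsin(√a) = 1.17923 rad.
Distance = R·c = 6371 × 1.1792 ≈ 7513 km.

7513 km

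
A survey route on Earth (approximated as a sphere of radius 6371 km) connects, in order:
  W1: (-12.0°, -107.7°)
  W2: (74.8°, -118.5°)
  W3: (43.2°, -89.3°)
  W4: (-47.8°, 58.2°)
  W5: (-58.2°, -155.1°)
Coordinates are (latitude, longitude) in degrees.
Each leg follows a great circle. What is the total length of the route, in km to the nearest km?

Leg W1→W2: central angle 1.5195 rad, distance 9680.7 km.
Leg W2→W3: central angle 0.5963 rad, distance 3798.8 km.
Leg W3→W4: central angle 2.7391 rad, distance 17450.9 km.
Leg W4→W5: central angle 1.2305 rad, distance 7839.6 km.
Total: 9680.7 + 3798.8 + 17450.9 + 7839.6 ≈ 38770 km.

38770 km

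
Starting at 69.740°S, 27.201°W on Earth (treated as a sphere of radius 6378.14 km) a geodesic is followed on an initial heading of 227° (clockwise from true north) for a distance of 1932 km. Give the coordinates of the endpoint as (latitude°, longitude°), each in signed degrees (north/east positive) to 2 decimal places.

Angular distance δ = d/R = 1932/6378.14 = 0.30291 rad; initial bearing θ = 3.9619 rad.
sin φ₂ = sin φ₁ cos δ + cos φ₁ sin δ cos θ = (-0.9381)(0.9545) + (0.3463)(0.2983)(-0.6820) = -0.9659, so φ₂ = -74.99°.
Δλ = atan2(sin θ sin δ cos φ₁, cos δ − sin φ₁ sin φ₂) = atan2(-0.0755, 0.0484) = -57.373°.
λ₂ = -27.201° − 57.373° = -84.57°.

-74.99°, -84.57°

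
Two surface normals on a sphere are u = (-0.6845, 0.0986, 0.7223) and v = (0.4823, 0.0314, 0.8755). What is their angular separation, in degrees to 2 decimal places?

72.22°

u·v = 0.3053; |u| = 1.0000, |v| = 1.0000.
cos θ = (u·v)/(|u||v|) = 0.3053, so θ = 72.22°.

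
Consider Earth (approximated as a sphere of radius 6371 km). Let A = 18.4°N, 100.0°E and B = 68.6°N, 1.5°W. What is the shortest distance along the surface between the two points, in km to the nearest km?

In radians: φ₁ = 0.3211, φ₂ = 1.1973, Δλ = -101.500° = -1.7715 rad.
cos c = sin φ₁ sin φ₂ + cos φ₁ cos φ₂ cos Δλ = (0.3156)(0.9311) + (0.9489)(0.3649)(-0.1994) = 0.22486,
so c = arccos(0.22486) = 1.34400 rad.
Distance = R·c = 6371 × 1.3440 ≈ 8563 km.

8563 km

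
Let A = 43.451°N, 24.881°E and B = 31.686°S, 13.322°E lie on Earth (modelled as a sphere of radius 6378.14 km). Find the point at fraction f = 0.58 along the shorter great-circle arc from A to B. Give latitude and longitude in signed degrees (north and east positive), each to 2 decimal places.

The central angle between A and B is δ = 1.3243 rad.
With f = 0.58, the slerp weights are sin((1−f)δ)/sin δ = 0.5444 and sin(fδ)/sin δ = 0.7164.
Weighted sum of the unit vectors: (0.5444)·(0.6586,0.3054,0.6877) + (0.7164)·(0.8280,0.1961,-0.5253) = (0.9518, 0.3068, -0.0019).
Converting back: φ = atan2(z, √(x²+y²)) = -0.11°, λ = atan2(y, x) = 17.86°.

-0.11°, 17.86°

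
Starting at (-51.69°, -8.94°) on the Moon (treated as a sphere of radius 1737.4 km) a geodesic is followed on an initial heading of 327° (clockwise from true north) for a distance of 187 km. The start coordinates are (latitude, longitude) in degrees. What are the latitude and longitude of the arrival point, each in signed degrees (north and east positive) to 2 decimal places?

-46.41°, -13.81°

Angular distance δ = d/R = 187/1737.4 = 0.10763 rad; initial bearing θ = 5.7072 rad.
sin φ₂ = sin φ₁ cos δ + cos φ₁ sin δ cos θ = (-0.7847)(0.9942) + (0.6199)(0.1074)(0.8387) = -0.7243, so φ₂ = -46.41°.
Δλ = atan2(sin θ sin δ cos φ₁, cos δ − sin φ₁ sin φ₂) = atan2(-0.0363, 0.4259) = -4.868°.
λ₂ = -8.940° − 4.868° = -13.81°.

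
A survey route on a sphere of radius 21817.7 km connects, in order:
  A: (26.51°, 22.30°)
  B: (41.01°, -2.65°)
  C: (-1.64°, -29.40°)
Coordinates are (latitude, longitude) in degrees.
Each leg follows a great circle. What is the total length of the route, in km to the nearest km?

28276 km

Leg A→B: central angle 0.4391 rad, distance 9580.4 km.
Leg B→C: central angle 0.8569 rad, distance 18695.6 km.
Total: 9580.4 + 18695.6 ≈ 28276 km.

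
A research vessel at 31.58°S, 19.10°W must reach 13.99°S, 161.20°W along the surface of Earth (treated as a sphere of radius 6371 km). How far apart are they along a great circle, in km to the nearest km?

In radians: φ₁ = -0.5512, φ₂ = -0.2442, Δλ = -142.100° = -2.4801 rad.
cos c = sin φ₁ sin φ₂ + cos φ₁ cos φ₂ cos Δλ = (-0.5237)(-0.2418) + (0.8519)(0.9703)(-0.7891) = -0.52569,
so c = arccos(-0.52569) = 2.12432 rad.
Distance = R·c = 6371 × 2.1243 ≈ 13534 km.

13534 km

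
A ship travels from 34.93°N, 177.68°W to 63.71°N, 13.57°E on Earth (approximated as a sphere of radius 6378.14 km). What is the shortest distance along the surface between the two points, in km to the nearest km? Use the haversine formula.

9012 km

Let φ₁ = 0.6096 rad, φ₂ = 1.1119 rad, and Δλ = -2.9452 rad.
Haversine: a = sin²(Δφ/2) + cos φ₁ cos φ₂ sin²(Δλ/2) = 0.0618 + (0.8199)(0.4429)(0.9904) = 0.42140.
Central angle c = 2·arcsin(√a) = 1.41294 rad.
Distance = R·c = 6378.14 × 1.4129 ≈ 9012 km.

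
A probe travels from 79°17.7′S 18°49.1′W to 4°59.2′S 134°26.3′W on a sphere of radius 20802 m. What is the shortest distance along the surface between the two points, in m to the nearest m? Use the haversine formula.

Let φ₁ = -1.3840 rad, φ₂ = -0.0870 rad, and Δλ = -2.0179 rad.
Haversine: a = sin²(Δφ/2) + cos φ₁ cos φ₂ sin²(Δλ/2) = 0.3648 + (0.1858)(0.9962)(0.7162) = 0.49730.
Central angle c = 2·arcsin(√a) = 1.56540 rad.
Distance = R·c = 20802 × 1.5654 ≈ 32563 m.

32563 m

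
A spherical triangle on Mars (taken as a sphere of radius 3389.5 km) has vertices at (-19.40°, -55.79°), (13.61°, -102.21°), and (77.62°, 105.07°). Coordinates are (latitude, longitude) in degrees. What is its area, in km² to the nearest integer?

12146464 km²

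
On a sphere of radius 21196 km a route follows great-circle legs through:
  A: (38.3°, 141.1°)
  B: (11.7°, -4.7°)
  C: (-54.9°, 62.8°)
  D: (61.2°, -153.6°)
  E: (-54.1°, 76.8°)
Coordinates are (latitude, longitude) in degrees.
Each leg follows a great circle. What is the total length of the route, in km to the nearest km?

192633 km

Leg A→B: central angle 2.1059 rad, distance 44636.0 km.
Leg B→C: central angle 1.5212 rad, distance 32243.6 km.
Leg C→D: central angle 2.7932 rad, distance 59204.2 km.
Leg D→E: central angle 2.6679 rad, distance 56549.7 km.
Total: 44636.0 + 32243.6 + 59204.2 + 56549.7 ≈ 192633 km.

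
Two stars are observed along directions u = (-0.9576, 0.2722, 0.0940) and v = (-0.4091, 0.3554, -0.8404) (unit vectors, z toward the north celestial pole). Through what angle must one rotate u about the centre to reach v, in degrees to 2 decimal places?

u·v = 0.4095; |u| = 1.0000, |v| = 1.0000.
cos θ = (u·v)/(|u||v|) = 0.4095, so θ = 65.83°.

65.83°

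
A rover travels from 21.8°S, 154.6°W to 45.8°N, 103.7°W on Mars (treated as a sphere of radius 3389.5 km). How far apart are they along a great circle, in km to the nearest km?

In radians: φ₁ = -0.3805, φ₂ = 0.7994, Δλ = 50.900° = 0.8884 rad.
cos c = sin φ₁ sin φ₂ + cos φ₁ cos φ₂ cos Δλ = (-0.3714)(0.7169) + (0.9285)(0.6972)(0.6307) = 0.14200,
so c = arccos(0.14200) = 1.42831 rad.
Distance = R·c = 3389.5 × 1.4283 ≈ 4841 km.

4841 km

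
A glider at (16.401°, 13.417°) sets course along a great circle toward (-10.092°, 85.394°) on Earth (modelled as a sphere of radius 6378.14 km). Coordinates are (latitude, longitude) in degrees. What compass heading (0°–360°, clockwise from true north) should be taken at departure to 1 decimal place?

With φ₁ = 0.2863, φ₂ = -0.1761, Δλ = 1.2562 rad, the forward-azimuth formula gives
θ = atan2( sin Δλ cos φ₂ , cos φ₁ sin φ₂ − sin φ₁ cos φ₂ cos Δλ ) = atan2(0.9362, -0.2541) = 105.19°.
So the initial bearing is 105.2°.

105.2°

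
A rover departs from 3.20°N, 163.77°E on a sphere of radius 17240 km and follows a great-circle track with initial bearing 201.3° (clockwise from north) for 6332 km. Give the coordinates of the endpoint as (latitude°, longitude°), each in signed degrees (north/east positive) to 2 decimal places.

Angular distance δ = d/R = 6332/17240 = 0.36729 rad; initial bearing θ = 3.5133 rad.
sin φ₂ = sin φ₁ cos δ + cos φ₁ sin δ cos θ = (0.0558)(0.9333) + (0.9984)(0.3591)(-0.9317) = -0.2819, so φ₂ = -16.38°.
Δλ = atan2(sin θ sin δ cos φ₁, cos δ − sin φ₁ sin φ₂) = atan2(-0.1302, 0.9490) = -7.814°.
λ₂ = 163.770° − 7.814° = 155.96°.

-16.38°, 155.96°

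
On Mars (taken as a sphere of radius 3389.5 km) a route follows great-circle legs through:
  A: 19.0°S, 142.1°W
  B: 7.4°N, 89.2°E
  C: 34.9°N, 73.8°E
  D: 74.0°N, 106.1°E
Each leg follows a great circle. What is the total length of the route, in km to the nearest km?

11951 km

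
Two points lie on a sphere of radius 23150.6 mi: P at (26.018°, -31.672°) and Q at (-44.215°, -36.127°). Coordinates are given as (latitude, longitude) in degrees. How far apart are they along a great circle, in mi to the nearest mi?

With latitudes φ₁ = 26.018°, φ₂ = -44.215° and longitude difference Δλ = -4.455°:
Haversine: a = sin²(Δφ/2) + cos φ₁ cos φ₂ sin²(Δλ/2) = 0.3309 + (0.8987)(0.7167)(0.0015) = 0.33188.
Central angle c = 2·arcsin(√a) = 1.22786 rad.
Distance = R·c = 23150.6 × 1.2279 ≈ 28426 mi.

28426 mi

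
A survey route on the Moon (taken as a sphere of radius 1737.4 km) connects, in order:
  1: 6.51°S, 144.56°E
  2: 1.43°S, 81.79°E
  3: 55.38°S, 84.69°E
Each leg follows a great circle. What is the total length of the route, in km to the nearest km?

Leg 1→2: central angle 1.0958 rad, distance 1903.9 km.
Leg 2→3: central angle 0.9425 rad, distance 1637.5 km.
Total: 1903.9 + 1637.5 ≈ 3541 km.

3541 km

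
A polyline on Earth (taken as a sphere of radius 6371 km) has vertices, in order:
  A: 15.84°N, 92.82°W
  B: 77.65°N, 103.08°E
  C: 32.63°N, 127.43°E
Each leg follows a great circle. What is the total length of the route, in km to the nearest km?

14718 km

Leg A→B: central angle 1.5020 rad, distance 9569.2 km.
Leg B→C: central angle 0.8082 rad, distance 5148.7 km.
Total: 9569.2 + 5148.7 ≈ 14718 km.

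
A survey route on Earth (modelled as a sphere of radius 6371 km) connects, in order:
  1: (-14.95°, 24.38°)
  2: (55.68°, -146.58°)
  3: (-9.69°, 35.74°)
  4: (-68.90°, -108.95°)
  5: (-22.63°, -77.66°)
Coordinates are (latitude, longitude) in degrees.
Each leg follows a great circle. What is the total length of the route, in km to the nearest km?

46731 km

Leg 1→2: central angle 2.4204 rad, distance 15420.4 km.
Leg 2→3: central angle 2.3383 rad, distance 14897.2 km.
Leg 3→4: central angle 1.7037 rad, distance 10854.5 km.
Leg 4→5: central angle 0.8725 rad, distance 5558.6 km.
Total: 15420.4 + 14897.2 + 10854.5 + 5558.6 ≈ 46731 km.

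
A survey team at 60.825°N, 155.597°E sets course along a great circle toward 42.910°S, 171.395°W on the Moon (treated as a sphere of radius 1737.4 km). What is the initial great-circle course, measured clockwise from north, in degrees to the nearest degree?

With φ₁ = 1.0616, φ₂ = -0.7489, Δλ = 0.5761 rad, the forward-azimuth formula gives
θ = atan2( sin Δλ cos φ₂ , cos φ₁ sin φ₂ − sin φ₁ cos φ₂ cos Δλ ) = atan2(0.3990, -0.8682) = 155.32°.
So the initial bearing is 155°.

155°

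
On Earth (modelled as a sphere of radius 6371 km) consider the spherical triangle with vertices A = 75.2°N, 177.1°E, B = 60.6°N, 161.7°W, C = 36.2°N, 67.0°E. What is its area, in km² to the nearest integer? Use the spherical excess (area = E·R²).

2761298 km²

Side lengths (central angles): a = 1.3149, b = 1.0470, c = 0.2866 rad; semiperimeter s = 1.3242.
By l'Huilier's theorem, tan(E/4) = √[tan(s/2) tan((s−a)/2) tan((s−b)/2) tan((s−c)/2)], giving spherical excess E = 0.0680 rad.
Area = E·R² = 0.0680 × (6371)² ≈ 2761298 km².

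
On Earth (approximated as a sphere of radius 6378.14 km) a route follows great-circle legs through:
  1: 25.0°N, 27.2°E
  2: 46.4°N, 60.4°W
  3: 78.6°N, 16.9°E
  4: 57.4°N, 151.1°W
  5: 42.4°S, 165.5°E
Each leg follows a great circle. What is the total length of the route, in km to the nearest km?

Leg 1→2: central angle 1.2321 rad, distance 7858.8 km.
Leg 2→3: central angle 0.7379 rad, distance 4706.7 km.
Leg 3→4: central angle 0.7646 rad, distance 4876.7 km.
Leg 4→5: central angle 1.8535 rad, distance 11822.2 km.
Total: 7858.8 + 4706.7 + 4876.7 + 11822.2 ≈ 29264 km.

29264 km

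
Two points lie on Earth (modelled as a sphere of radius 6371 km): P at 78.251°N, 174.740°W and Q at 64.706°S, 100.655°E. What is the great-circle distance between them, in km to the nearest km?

In radians: φ₁ = 1.3657, φ₂ = -1.1293, Δλ = -84.605° = -1.4766 rad.
Haversine: a = sin²(Δφ/2) + cos φ₁ cos φ₂ sin²(Δλ/2) = 0.8991 + (0.2036)(0.4273)(0.4530) = 0.93850.
Central angle c = 2·arcsin(√a) = 2.64039 rad.
Distance = R·c = 6371 × 2.6404 ≈ 16822 km.

16822 km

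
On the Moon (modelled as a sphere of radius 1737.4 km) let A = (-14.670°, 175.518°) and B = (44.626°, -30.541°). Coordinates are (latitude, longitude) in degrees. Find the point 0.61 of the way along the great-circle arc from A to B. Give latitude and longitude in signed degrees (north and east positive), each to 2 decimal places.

The central angle between A and B is δ = 2.4921 rad.
With f = 0.61, the slerp weights are sin((1−f)δ)/sin δ = 1.3658 and sin(fδ)/sin δ = 1.6515.
Weighted sum of the unit vectors: (1.3658)·(-0.9644,0.0756,-0.2533) + (1.6515)·(0.6130,-0.3617,0.7025) = (-0.3050, -0.4940, 0.8142).
Converting back: φ = atan2(z, √(x²+y²)) = 54.51°, λ = atan2(y, x) = -121.69°.

54.51°, -121.69°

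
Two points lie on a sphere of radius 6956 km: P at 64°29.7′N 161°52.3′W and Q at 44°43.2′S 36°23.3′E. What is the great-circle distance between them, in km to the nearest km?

19153 km

Let φ₁ = 1.1257 rad, φ₂ = -0.7805 rad, and Δλ = -2.8229 rad.
cos c = sin φ₁ sin φ₂ + cos φ₁ cos φ₂ cos Δλ = (0.9025)(-0.7036) + (0.4306)(0.7106)(-0.9496) = -0.92562,
so c = arccos(-0.92562) = 2.75347 rad.
Distance = R·c = 6956 × 2.7535 ≈ 19153 km.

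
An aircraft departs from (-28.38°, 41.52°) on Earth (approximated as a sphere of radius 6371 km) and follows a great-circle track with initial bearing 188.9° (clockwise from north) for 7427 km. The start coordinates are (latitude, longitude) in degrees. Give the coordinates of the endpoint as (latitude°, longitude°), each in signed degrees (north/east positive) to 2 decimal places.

-80.47°, -79.32°

Angular distance δ = d/R = 7427/6371 = 1.16575 rad; initial bearing θ = 3.2969 rad.
sin φ₂ = sin φ₁ cos δ + cos φ₁ sin δ cos θ = (-0.4753)(0.3941) + (0.8798)(0.9191)(-0.9880) = -0.9862, so φ₂ = -80.47°.
Δλ = atan2(sin θ sin δ cos φ₁, cos δ − sin φ₁ sin φ₂) = atan2(-0.1251, -0.0747) = -120.840°.
λ₂ = 41.520° − 120.840° = -79.32°.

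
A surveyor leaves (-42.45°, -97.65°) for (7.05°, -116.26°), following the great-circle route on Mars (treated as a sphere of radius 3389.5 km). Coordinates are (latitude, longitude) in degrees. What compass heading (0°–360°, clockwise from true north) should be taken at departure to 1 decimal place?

336.4°

With φ₁ = -0.7409, φ₂ = 0.1230, Δλ = -0.3248 rad, the forward-azimuth formula gives
θ = atan2( sin Δλ cos φ₂ , cos φ₁ sin φ₂ − sin φ₁ cos φ₂ cos Δλ ) = atan2(-0.3167, 0.7254) = -23.59°.
Adding 360° brings this into [0°, 360°): 336.4°.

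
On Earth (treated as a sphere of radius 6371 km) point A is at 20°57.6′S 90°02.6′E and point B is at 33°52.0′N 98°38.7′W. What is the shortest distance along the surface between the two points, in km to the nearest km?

18345 km

Let φ₁ = -0.3658 rad, φ₂ = 0.5911 rad, and Δλ = 2.9900 rad.
cos c = sin φ₁ sin φ₂ + cos φ₁ cos φ₂ cos Δλ = (-0.3577)(0.5573) + (0.9338)(0.8303)(-0.9885) = -0.96584,
so c = arccos(-0.96584) = 2.87945 rad.
Distance = R·c = 6371 × 2.8795 ≈ 18345 km.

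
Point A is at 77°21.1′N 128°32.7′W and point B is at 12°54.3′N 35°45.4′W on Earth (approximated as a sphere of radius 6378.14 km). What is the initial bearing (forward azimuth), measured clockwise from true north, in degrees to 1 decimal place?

With φ₁ = 1.3500, φ₂ = 0.2252, Δλ = 1.6195 rad, the forward-azimuth formula gives
θ = atan2( sin Δλ cos φ₂ , cos φ₁ sin φ₂ − sin φ₁ cos φ₂ cos Δλ ) = atan2(0.9736, 0.0952) = 84.42°.
So the initial bearing is 84.4°.

84.4°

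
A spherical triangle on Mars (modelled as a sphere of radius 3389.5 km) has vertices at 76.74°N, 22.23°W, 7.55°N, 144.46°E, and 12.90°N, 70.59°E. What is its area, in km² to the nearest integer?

Side lengths (central angles): a = 1.2684, b = 1.3630, c = 1.6643 rad; semiperimeter s = 2.1479.
By l'Huilier's theorem, tan(E/4) = √[tan(s/2) tan((s−a)/2) tan((s−b)/2) tan((s−c)/2)], giving spherical excess E = 1.1569 rad.
Area = E·R² = 1.1569 × (3389.5)² ≈ 13291860 km².

13291860 km²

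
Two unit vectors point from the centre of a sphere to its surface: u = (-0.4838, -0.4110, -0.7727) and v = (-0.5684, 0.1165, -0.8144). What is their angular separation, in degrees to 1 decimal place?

u·v = 0.8564; |u| = 1.0000, |v| = 0.9999.
cos θ = (u·v)/(|u||v|) = 0.8564, so θ = 31.1°.

31.1°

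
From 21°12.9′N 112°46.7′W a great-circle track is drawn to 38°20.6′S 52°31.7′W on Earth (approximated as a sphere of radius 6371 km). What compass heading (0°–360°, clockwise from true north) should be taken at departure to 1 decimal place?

Δλ = 60.250° = 1.0516 rad.
y = sin Δλ · cos φ₂ = (0.8682)(0.7843) = 0.6809
x = cos φ₁ sin φ₂ − sin φ₁ cos φ₂ cos Δλ = (0.9322)(-0.6204) − (0.3619)(0.7843)(0.4962) = -0.7192
θ = atan2(y, x) = 136.56°, so the bearing is 136.6°.

136.6°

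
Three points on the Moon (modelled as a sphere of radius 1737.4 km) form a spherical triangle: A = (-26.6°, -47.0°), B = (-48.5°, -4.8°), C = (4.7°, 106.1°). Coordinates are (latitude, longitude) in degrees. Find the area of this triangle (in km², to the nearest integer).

Side lengths (central angles): a = 1.8723, b = 2.5524, c = 0.6852 rad; semiperimeter s = 2.5550.
By l'Huilier's theorem, tan(E/4) = √[tan(s/2) tan((s−a)/2) tan((s−b)/2) tan((s−c)/2)], giving spherical excess E = 0.1802 rad.
Area = E·R² = 0.1802 × (1737.4)² ≈ 543798 km².

543798 km²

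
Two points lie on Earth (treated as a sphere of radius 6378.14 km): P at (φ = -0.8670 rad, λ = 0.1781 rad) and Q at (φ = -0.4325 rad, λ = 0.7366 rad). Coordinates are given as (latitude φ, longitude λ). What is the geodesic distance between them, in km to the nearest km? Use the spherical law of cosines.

3911 km

Let φ₁ = -0.8670 rad, φ₂ = -0.4325 rad, and Δλ = 0.5585 rad.
cos c = sin φ₁ sin φ₂ + cos φ₁ cos φ₂ cos Δλ = (-0.7624)(-0.4191) + (0.6471)(0.9079)(0.8481) = 0.81781,
so c = arccos(0.81781) = 0.61321 rad.
Distance = R·c = 6378.14 × 0.6132 ≈ 3911 km.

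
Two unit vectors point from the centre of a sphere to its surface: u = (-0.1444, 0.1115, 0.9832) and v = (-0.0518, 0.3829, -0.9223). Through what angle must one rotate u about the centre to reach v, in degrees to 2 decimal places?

148.95°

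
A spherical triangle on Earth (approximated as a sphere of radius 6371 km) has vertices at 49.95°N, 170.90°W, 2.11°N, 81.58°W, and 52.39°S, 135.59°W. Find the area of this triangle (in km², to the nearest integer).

Side lengths (central angles): a = 1.2353, b = 1.8608, c = 1.5350 rad; semiperimeter s = 2.3155.
By l'Huilier's theorem, tan(E/4) = √[tan(s/2) tan((s−a)/2) tan((s−b)/2) tan((s−c)/2)], giving spherical excess E = 1.3853 rad.
Area = E·R² = 1.3853 × (6371)² ≈ 56229752 km².

56229752 km²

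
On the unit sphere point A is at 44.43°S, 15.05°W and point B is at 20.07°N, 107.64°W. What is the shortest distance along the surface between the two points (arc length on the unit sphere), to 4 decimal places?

1.8448

In radians: φ₁ = -0.7754, φ₂ = 0.3503, Δλ = -92.590° = -1.6160 rad.
cos c = sin φ₁ sin φ₂ + cos φ₁ cos φ₂ cos Δλ = (-0.7000)(0.3432) + (0.7141)(0.9393)(-0.0452) = -0.27054,
so c = arccos(-0.27054) = 1.84475 rad.
On the unit sphere the arc length equals the central angle: 1.8448.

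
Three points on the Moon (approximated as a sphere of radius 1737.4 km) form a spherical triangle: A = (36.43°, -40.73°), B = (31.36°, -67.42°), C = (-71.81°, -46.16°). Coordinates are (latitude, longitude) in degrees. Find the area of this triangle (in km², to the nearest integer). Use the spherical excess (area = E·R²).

1571363 km²

Side lengths (central angles): a = 1.8193, b = 1.8903, c = 0.3953 rad; semiperimeter s = 2.0525.
By l'Huilier's theorem, tan(E/4) = √[tan(s/2) tan((s−a)/2) tan((s−b)/2) tan((s−c)/2)], giving spherical excess E = 0.5206 rad.
Area = E·R² = 0.5206 × (1737.4)² ≈ 1571363 km².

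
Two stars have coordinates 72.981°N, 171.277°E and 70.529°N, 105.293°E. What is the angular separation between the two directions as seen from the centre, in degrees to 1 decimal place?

With latitudes φ₁ = 72.981°, φ₂ = 70.529° and longitude difference Δλ = -65.984°:
cos c = sin φ₁ sin φ₂ + cos φ₁ cos φ₂ cos Δλ = (0.9562)(0.9428) + (0.2927)(0.3333)(0.4070) = 0.94123,
so c = arccos(0.94123) = 0.34454 rad.
So the angular separation is 19.7°.

19.7°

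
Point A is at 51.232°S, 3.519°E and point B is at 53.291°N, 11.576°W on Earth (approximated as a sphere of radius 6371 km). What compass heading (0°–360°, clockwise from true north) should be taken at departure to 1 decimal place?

350.7°

Δλ = -15.095° = -0.2635 rad.
y = sin Δλ · cos φ₂ = (-0.2604)(0.5978) = -0.1557
x = cos φ₁ sin φ₂ − sin φ₁ cos φ₂ cos Δλ = (0.6262)(0.8017) − (-0.7797)(0.5978)(0.9655) = 0.9520
θ = atan2(y, x) = -9.29°; adding 360° gives 350.7°.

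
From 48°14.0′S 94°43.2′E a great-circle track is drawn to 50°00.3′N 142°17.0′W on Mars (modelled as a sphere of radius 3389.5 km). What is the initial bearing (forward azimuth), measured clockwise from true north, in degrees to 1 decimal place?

65.2°

With φ₁ = -0.8418, φ₂ = 0.8728, Δλ = 2.1467 rad, the forward-azimuth formula gives
θ = atan2( sin Δλ cos φ₂ , cos φ₁ sin φ₂ − sin φ₁ cos φ₂ cos Δλ ) = atan2(0.5391, 0.2492) = 65.19°.
So the initial bearing is 65.2°.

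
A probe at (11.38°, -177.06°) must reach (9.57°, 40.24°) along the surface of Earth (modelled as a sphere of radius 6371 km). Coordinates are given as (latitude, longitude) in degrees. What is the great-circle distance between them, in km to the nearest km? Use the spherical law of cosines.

Let φ₁ = 0.1986 rad, φ₂ = 0.1670 rad, and Δλ = -2.4906 rad.
cos c = sin φ₁ sin φ₂ + cos φ₁ cos φ₂ cos Δλ = (0.1973)(0.1663) + (0.9803)(0.9861)(-0.7955) = -0.73618,
so c = arccos(-0.73618) = 2.39820 rad.
Distance = R·c = 6371 × 2.3982 ≈ 15279 km.

15279 km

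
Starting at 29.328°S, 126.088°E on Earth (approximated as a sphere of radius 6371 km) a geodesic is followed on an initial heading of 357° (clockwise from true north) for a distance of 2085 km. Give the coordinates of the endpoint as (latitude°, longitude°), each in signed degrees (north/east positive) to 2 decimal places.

-10.60°, 125.11°

Angular distance δ = d/R = 2085/6371 = 0.32726 rad; initial bearing θ = 6.2308 rad.
sin φ₂ = sin φ₁ cos δ + cos φ₁ sin δ cos θ = (-0.4898)(0.9469) + (0.8718)(0.3215)(0.9986) = -0.1839, so φ₂ = -10.60°.
Δλ = atan2(sin θ sin δ cos φ₁, cos δ − sin φ₁ sin φ₂) = atan2(-0.0147, 0.8568) = -0.981°.
λ₂ = 126.088° − 0.981° = 125.11°.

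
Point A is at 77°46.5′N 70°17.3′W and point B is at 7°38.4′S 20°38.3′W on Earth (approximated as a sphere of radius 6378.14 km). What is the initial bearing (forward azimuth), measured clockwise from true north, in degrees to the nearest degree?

With φ₁ = 1.3574, φ₂ = -0.1333, Δλ = 0.8666 rad, the forward-azimuth formula gives
θ = atan2( sin Δλ cos φ₂ , cos φ₁ sin φ₂ − sin φ₁ cos φ₂ cos Δλ ) = atan2(0.7553, -0.6553) = 130.94°.
So the initial bearing is 131°.

131°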